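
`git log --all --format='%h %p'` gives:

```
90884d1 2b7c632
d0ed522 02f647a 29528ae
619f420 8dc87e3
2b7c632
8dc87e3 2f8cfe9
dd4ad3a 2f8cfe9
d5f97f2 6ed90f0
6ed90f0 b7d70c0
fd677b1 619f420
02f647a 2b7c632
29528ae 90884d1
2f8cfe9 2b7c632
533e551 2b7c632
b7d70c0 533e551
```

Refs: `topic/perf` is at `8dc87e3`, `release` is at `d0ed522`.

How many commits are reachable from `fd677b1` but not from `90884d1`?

Reachable from fd677b1: {2b7c632, 2f8cfe9, 619f420, 8dc87e3, fd677b1}.
Reachable from 90884d1: {2b7c632, 90884d1}.
In fd677b1's history but not 90884d1's: {2f8cfe9, 619f420, 8dc87e3, fd677b1} — 4 commits.

4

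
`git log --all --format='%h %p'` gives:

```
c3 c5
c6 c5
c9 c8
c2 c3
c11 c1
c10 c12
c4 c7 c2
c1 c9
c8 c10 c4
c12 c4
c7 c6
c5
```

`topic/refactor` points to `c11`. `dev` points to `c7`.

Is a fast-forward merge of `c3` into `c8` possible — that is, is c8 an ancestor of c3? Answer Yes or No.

A fast-forward from c8 to c3 is possible iff c8 is an ancestor of c3.
Ancestors of c3: {c3, c5}.
c8 is not among them, so fast-forward is not possible.

No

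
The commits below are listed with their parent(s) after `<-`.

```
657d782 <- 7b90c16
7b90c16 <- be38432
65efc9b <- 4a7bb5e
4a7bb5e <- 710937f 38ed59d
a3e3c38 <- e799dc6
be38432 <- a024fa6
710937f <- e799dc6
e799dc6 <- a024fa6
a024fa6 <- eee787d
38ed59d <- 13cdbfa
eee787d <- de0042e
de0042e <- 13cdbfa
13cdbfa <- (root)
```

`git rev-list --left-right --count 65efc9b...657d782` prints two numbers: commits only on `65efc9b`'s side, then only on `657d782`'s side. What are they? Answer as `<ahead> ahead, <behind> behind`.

Reachable from 65efc9b: {13cdbfa, 38ed59d, 4a7bb5e, 65efc9b, 710937f, a024fa6, de0042e, e799dc6, eee787d}.
Reachable from 657d782: {13cdbfa, 657d782, 7b90c16, a024fa6, be38432, de0042e, eee787d}.
Only in 65efc9b's history (ahead): {38ed59d, 4a7bb5e, 65efc9b, 710937f, e799dc6} — 5.
Only in 657d782's history (behind): {657d782, 7b90c16, be38432} — 3.

5 ahead, 3 behind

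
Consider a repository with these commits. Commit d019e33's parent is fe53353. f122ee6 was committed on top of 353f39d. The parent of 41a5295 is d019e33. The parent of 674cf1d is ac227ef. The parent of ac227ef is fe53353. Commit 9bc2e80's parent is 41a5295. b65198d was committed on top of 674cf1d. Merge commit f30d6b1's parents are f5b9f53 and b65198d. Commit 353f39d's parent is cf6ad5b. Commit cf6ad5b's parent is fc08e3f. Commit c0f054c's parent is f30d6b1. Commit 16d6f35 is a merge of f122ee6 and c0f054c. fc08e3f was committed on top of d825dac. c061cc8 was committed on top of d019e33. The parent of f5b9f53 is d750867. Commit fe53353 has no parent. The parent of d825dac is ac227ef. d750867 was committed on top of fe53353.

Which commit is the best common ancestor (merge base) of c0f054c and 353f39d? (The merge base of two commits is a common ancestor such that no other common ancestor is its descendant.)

Ancestors of c0f054c: {674cf1d, ac227ef, b65198d, c0f054c, d750867, f30d6b1, f5b9f53, fe53353}.
Ancestors of 353f39d: {353f39d, ac227ef, cf6ad5b, d825dac, fc08e3f, fe53353}.
Common ancestors: {ac227ef, fe53353}.
Among these, ac227ef is not an ancestor of any other common ancestor — it is the merge base.

ac227ef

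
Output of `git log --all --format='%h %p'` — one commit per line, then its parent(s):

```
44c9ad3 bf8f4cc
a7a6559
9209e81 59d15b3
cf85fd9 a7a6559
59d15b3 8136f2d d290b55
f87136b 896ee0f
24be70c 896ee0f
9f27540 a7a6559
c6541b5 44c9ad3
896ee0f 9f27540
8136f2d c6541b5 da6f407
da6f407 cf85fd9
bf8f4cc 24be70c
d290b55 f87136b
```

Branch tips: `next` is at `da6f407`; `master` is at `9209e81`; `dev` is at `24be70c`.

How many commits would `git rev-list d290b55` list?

Walking parent pointers from d290b55: reachable set = {896ee0f, 9f27540, a7a6559, d290b55, f87136b}.
That is 5 commits.

5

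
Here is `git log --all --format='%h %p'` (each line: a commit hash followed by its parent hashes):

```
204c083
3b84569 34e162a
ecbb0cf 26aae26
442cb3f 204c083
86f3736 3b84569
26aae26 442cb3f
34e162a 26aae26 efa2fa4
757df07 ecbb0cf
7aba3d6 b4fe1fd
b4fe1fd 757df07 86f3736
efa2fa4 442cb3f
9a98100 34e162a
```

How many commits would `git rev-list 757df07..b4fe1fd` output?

Reachable from b4fe1fd: {204c083, 26aae26, 34e162a, 3b84569, 442cb3f, 757df07, 86f3736, b4fe1fd, ecbb0cf, efa2fa4}.
Reachable from 757df07: {204c083, 26aae26, 442cb3f, 757df07, ecbb0cf}.
In b4fe1fd's history but not 757df07's: {34e162a, 3b84569, 86f3736, b4fe1fd, efa2fa4} — 5 commits.

5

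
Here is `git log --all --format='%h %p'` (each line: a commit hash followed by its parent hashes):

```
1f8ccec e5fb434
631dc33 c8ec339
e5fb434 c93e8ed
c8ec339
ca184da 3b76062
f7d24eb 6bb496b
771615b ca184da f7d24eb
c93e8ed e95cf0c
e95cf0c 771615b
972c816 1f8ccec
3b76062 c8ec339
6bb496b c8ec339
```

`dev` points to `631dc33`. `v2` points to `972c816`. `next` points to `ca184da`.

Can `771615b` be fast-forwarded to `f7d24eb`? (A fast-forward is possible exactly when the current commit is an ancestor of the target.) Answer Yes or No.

A fast-forward from 771615b to f7d24eb is possible iff 771615b is an ancestor of f7d24eb.
Ancestors of f7d24eb: {6bb496b, c8ec339, f7d24eb}.
771615b is not among them, so fast-forward is not possible.

No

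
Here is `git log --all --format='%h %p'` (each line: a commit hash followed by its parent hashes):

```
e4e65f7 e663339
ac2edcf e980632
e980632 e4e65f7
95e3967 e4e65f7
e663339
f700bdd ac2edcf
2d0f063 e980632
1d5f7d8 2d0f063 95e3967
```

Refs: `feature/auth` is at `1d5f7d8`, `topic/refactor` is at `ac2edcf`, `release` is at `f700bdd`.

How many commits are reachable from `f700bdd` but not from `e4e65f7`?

Reachable from f700bdd: {ac2edcf, e4e65f7, e663339, e980632, f700bdd}.
Reachable from e4e65f7: {e4e65f7, e663339}.
In f700bdd's history but not e4e65f7's: {ac2edcf, e980632, f700bdd} — 3 commits.

3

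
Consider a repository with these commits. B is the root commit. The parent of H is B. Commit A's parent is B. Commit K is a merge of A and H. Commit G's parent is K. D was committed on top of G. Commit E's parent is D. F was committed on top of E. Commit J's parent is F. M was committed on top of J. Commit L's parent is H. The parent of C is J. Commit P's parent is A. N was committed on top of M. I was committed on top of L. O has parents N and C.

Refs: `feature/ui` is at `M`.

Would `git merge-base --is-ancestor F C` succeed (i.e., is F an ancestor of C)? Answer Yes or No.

Yes

Ancestors of C (commits reachable by following parents): {A, B, C, D, E, F, G, H, J, K}.
F is in that set, so it is an ancestor of C.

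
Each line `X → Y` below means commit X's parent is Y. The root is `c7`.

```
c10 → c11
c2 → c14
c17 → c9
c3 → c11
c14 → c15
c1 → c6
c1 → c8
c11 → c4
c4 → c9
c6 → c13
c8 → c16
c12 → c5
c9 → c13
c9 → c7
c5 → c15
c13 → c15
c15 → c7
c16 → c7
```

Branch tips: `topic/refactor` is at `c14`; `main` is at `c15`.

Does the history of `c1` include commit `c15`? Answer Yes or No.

Ancestors of c1 (commits reachable by following parents): {c1, c13, c15, c16, c6, c7, c8}.
c15 is in that set, so it is an ancestor of c1.

Yes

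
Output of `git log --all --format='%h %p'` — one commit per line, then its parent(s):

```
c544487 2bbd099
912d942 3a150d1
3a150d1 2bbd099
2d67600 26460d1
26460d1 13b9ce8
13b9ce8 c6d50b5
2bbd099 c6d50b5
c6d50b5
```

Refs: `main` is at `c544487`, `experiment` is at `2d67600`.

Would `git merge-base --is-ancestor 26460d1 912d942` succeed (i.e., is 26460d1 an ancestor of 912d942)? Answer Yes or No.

Ancestors of 912d942: {2bbd099, 3a150d1, 912d942, c6d50b5}.
26460d1 is not in that set, so it is not an ancestor of 912d942.

No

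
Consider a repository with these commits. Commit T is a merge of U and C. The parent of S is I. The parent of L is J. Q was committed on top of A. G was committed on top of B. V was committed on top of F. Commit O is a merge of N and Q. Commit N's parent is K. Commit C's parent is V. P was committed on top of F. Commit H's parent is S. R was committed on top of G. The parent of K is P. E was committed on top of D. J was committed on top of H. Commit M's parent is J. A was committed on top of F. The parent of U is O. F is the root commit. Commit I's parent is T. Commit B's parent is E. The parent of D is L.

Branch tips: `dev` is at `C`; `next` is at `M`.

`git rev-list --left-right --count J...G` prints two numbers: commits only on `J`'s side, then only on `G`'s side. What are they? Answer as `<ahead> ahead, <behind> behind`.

Reachable from J: {A, C, F, H, I, J, K, N, O, P, Q, S, T, U, V}.
Reachable from G: {A, B, C, D, E, F, G, H, I, J, K, L, N, O, P, Q, S, T, U, V}.
Only in J's history (ahead): {} — 0.
Only in G's history (behind): {B, D, E, G, L} — 5.

0 ahead, 5 behind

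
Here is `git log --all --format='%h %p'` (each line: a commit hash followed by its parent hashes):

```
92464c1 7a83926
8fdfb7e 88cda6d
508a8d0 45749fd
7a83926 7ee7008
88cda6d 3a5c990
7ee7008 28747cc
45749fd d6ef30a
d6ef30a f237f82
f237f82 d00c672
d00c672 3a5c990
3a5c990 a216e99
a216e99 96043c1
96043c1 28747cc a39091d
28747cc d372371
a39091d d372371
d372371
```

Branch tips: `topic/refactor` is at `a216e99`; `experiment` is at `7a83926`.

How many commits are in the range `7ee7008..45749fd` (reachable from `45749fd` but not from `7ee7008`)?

Reachable from 45749fd: {28747cc, 3a5c990, 45749fd, 96043c1, a216e99, a39091d, d00c672, d372371, d6ef30a, f237f82}.
Reachable from 7ee7008: {28747cc, 7ee7008, d372371}.
In 45749fd's history but not 7ee7008's: {3a5c990, 45749fd, 96043c1, a216e99, a39091d, d00c672, d6ef30a, f237f82} — 8 commits.

8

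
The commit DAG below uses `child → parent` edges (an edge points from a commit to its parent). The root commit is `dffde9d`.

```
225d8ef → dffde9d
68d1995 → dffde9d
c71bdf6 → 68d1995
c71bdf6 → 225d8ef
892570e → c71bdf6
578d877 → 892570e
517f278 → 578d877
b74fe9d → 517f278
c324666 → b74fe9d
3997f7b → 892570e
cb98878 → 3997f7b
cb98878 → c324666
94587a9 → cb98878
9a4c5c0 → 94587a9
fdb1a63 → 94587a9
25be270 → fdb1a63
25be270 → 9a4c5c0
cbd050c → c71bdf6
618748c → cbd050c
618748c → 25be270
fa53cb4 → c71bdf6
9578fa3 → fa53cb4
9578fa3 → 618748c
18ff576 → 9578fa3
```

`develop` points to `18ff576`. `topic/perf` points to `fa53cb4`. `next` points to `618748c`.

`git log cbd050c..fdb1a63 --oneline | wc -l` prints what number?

Reachable from fdb1a63: {225d8ef, 3997f7b, 517f278, 578d877, 68d1995, 892570e, 94587a9, b74fe9d, c324666, c71bdf6, cb98878, dffde9d, fdb1a63}.
Reachable from cbd050c: {225d8ef, 68d1995, c71bdf6, cbd050c, dffde9d}.
In fdb1a63's history but not cbd050c's: {3997f7b, 517f278, 578d877, 892570e, 94587a9, b74fe9d, c324666, cb98878, fdb1a63} — 9 commits.

9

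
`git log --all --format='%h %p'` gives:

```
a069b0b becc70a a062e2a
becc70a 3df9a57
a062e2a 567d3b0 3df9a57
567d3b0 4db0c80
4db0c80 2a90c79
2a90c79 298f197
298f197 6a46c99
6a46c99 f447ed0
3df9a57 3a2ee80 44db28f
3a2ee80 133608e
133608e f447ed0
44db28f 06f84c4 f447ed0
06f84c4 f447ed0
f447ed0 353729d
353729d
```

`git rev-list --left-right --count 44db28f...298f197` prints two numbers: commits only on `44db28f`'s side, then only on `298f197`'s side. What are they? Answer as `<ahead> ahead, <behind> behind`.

2 ahead, 2 behind

Reachable from 44db28f: {06f84c4, 353729d, 44db28f, f447ed0}.
Reachable from 298f197: {298f197, 353729d, 6a46c99, f447ed0}.
Only in 44db28f's history (ahead): {06f84c4, 44db28f} — 2.
Only in 298f197's history (behind): {298f197, 6a46c99} — 2.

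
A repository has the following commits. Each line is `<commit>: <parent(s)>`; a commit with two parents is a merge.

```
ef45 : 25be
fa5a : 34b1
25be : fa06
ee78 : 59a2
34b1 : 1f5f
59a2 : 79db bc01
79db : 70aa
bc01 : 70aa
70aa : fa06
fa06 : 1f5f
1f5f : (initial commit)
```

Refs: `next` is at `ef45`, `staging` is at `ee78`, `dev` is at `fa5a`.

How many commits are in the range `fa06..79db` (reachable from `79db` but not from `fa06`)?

2

Reachable from 79db: {1f5f, 70aa, 79db, fa06}.
Reachable from fa06: {1f5f, fa06}.
In 79db's history but not fa06's: {70aa, 79db} — 2 commits.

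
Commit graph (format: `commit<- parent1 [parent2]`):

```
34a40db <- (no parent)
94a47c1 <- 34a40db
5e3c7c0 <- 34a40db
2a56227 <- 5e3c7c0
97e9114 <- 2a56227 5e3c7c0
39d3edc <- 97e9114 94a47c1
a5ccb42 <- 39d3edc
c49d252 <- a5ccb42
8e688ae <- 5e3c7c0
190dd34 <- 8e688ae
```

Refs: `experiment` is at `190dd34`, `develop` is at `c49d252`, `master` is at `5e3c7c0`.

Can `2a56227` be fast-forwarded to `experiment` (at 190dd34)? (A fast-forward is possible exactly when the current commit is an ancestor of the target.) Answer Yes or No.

A fast-forward from 2a56227 to 190dd34 is possible iff 2a56227 is an ancestor of 190dd34.
Ancestors of 190dd34: {190dd34, 34a40db, 5e3c7c0, 8e688ae}.
2a56227 is not among them, so fast-forward is not possible.

No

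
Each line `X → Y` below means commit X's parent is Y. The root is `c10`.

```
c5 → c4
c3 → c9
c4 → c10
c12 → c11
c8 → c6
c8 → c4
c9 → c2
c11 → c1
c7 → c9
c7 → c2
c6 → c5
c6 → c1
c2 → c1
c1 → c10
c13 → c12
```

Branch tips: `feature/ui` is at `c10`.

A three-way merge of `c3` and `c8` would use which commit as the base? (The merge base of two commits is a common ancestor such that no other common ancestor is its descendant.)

Ancestors of c3: {c1, c10, c2, c3, c9}.
Ancestors of c8: {c1, c10, c4, c5, c6, c8}.
Common ancestors: {c1, c10}.
Among these, c1 is not an ancestor of any other common ancestor — it is the merge base.

c1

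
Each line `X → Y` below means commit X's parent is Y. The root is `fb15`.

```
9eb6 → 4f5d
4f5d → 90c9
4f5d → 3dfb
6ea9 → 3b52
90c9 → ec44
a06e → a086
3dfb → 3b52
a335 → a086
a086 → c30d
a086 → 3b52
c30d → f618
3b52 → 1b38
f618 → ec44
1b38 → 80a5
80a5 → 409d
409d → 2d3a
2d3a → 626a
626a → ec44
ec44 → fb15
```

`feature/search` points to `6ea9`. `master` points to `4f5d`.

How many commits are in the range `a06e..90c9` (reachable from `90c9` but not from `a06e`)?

1

Reachable from 90c9: {90c9, ec44, fb15}.
Reachable from a06e: {1b38, 2d3a, 3b52, 409d, 626a, 80a5, a06e, a086, c30d, ec44, f618, fb15}.
In 90c9's history but not a06e's: {90c9} — 1 commit.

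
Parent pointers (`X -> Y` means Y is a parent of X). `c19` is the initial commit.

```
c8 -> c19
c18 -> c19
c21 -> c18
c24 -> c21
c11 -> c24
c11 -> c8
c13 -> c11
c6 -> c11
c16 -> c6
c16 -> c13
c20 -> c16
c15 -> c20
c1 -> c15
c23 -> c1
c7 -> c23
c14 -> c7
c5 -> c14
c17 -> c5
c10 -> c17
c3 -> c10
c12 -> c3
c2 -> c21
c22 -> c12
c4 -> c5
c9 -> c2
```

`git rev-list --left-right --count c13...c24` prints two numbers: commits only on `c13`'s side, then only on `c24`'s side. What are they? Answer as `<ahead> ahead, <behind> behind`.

3 ahead, 0 behind

Reachable from c13: {c11, c13, c18, c19, c21, c24, c8}.
Reachable from c24: {c18, c19, c21, c24}.
Only in c13's history (ahead): {c11, c13, c8} — 3.
Only in c24's history (behind): {} — 0.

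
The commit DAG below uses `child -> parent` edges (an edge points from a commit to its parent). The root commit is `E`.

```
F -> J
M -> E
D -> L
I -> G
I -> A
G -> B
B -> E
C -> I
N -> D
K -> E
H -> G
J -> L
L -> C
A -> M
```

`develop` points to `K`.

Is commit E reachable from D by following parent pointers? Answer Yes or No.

Yes

Ancestors of D (commits reachable by following parents): {A, B, C, D, E, G, I, L, M}.
E is in that set, so it is an ancestor of D.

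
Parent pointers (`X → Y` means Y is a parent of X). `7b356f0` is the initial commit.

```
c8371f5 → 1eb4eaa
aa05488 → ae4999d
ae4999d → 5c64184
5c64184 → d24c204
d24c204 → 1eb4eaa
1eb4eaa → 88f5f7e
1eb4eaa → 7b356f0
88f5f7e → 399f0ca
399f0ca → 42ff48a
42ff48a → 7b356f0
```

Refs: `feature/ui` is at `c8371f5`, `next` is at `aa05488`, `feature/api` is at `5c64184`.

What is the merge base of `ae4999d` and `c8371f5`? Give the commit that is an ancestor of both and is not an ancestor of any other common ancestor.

Ancestors of ae4999d: {1eb4eaa, 399f0ca, 42ff48a, 5c64184, 7b356f0, 88f5f7e, ae4999d, d24c204}.
Ancestors of c8371f5: {1eb4eaa, 399f0ca, 42ff48a, 7b356f0, 88f5f7e, c8371f5}.
Common ancestors: {1eb4eaa, 399f0ca, 42ff48a, 7b356f0, 88f5f7e}.
Among these, 1eb4eaa is not an ancestor of any other common ancestor — it is the merge base.

1eb4eaa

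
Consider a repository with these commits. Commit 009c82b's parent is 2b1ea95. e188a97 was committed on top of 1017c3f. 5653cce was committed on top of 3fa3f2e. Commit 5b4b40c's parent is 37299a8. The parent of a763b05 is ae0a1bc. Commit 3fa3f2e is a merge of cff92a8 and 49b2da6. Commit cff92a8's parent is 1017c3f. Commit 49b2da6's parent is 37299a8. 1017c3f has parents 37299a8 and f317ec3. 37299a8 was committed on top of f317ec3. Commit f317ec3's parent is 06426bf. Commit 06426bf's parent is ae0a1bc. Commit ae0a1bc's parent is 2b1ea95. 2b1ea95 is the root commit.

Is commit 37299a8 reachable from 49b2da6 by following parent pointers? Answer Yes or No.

Ancestors of 49b2da6 (commits reachable by following parents): {06426bf, 2b1ea95, 37299a8, 49b2da6, ae0a1bc, f317ec3}.
37299a8 is in that set, so it is an ancestor of 49b2da6.

Yes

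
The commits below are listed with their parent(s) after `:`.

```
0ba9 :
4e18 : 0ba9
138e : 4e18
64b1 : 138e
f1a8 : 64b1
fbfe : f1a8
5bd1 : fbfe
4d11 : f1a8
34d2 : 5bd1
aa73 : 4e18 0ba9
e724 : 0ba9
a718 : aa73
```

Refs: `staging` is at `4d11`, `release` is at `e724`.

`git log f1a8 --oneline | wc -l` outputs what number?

5

Walking parent pointers from f1a8: reachable set = {0ba9, 138e, 4e18, 64b1, f1a8}.
That is 5 commits.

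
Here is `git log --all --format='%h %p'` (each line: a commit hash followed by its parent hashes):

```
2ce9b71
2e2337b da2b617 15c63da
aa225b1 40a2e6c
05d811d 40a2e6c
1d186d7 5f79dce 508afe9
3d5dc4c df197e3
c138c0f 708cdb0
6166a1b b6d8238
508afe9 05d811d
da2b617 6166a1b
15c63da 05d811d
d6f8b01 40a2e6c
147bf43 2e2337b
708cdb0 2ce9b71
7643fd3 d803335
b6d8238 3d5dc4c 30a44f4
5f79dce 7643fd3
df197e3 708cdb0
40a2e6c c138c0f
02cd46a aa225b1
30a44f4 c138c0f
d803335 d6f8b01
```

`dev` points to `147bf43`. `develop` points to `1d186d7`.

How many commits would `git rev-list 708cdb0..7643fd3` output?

Reachable from 7643fd3: {2ce9b71, 40a2e6c, 708cdb0, 7643fd3, c138c0f, d6f8b01, d803335}.
Reachable from 708cdb0: {2ce9b71, 708cdb0}.
In 7643fd3's history but not 708cdb0's: {40a2e6c, 7643fd3, c138c0f, d6f8b01, d803335} — 5 commits.

5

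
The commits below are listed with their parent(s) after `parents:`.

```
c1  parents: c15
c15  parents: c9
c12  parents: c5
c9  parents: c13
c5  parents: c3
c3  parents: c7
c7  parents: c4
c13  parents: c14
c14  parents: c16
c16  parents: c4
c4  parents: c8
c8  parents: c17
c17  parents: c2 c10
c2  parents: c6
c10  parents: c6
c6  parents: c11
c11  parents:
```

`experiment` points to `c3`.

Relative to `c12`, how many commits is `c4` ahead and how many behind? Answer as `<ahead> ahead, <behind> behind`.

0 ahead, 4 behind

Reachable from c4: {c10, c11, c17, c2, c4, c6, c8}.
Reachable from c12: {c10, c11, c12, c17, c2, c3, c4, c5, c6, c7, c8}.
Only in c4's history (ahead): {} — 0.
Only in c12's history (behind): {c12, c3, c5, c7} — 4.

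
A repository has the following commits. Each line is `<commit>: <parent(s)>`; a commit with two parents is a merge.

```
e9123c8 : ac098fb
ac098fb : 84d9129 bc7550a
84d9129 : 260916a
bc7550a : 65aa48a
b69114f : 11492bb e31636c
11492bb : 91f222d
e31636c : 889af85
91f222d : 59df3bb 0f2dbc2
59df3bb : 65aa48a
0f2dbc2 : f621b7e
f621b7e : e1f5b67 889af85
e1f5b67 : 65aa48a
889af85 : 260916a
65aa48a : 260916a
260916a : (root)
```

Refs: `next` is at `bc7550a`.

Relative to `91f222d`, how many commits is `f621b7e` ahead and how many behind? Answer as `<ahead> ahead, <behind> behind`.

0 ahead, 3 behind

Reachable from f621b7e: {260916a, 65aa48a, 889af85, e1f5b67, f621b7e}.
Reachable from 91f222d: {0f2dbc2, 260916a, 59df3bb, 65aa48a, 889af85, 91f222d, e1f5b67, f621b7e}.
Only in f621b7e's history (ahead): {} — 0.
Only in 91f222d's history (behind): {0f2dbc2, 59df3bb, 91f222d} — 3.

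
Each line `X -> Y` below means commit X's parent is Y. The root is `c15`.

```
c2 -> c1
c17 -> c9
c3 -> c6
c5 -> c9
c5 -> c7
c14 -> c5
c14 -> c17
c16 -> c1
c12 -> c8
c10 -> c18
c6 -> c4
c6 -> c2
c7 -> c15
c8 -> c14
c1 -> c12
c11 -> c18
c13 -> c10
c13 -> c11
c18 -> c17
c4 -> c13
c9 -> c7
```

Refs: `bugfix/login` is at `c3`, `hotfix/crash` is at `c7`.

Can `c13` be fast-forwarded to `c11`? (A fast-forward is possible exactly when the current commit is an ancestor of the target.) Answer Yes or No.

No

A fast-forward from c13 to c11 is possible iff c13 is an ancestor of c11.
Ancestors of c11: {c11, c15, c17, c18, c7, c9}.
c13 is not among them, so fast-forward is not possible.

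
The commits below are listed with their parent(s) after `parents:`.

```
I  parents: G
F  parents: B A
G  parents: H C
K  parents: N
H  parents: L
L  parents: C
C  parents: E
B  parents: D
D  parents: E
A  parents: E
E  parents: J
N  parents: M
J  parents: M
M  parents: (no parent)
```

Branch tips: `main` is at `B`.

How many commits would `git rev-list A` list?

4

Walking parent pointers from A: reachable set = {A, E, J, M}.
That is 4 commits.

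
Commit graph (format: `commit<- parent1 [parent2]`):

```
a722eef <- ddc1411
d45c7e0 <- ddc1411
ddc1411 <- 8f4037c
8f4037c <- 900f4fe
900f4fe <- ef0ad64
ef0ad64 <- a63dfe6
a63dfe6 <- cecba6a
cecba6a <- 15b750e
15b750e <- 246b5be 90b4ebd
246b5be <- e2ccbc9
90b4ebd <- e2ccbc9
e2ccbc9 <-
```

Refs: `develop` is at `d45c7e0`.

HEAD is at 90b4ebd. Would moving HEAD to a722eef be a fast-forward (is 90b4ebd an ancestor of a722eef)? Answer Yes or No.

Yes

A fast-forward from 90b4ebd to a722eef is possible iff 90b4ebd is an ancestor of a722eef.
Ancestors of a722eef: {15b750e, 246b5be, 8f4037c, 900f4fe, 90b4ebd, a63dfe6, a722eef, cecba6a, ddc1411, e2ccbc9, ef0ad64}.
90b4ebd is among them, so fast-forward is possible.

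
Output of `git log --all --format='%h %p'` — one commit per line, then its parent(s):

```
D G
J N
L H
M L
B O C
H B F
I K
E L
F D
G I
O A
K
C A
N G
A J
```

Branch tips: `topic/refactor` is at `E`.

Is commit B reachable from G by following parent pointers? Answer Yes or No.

No

Ancestors of G: {G, I, K}.
B is not in that set, so it is not an ancestor of G.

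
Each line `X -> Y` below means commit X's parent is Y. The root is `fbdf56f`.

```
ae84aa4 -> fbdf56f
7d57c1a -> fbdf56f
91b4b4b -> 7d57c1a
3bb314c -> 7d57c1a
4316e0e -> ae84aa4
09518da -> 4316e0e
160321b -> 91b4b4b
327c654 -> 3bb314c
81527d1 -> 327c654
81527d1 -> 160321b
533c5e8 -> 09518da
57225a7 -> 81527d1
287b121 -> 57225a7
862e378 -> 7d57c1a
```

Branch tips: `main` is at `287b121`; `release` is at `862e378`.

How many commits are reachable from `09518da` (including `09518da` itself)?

4

Walking parent pointers from 09518da: reachable set = {09518da, 4316e0e, ae84aa4, fbdf56f}.
That is 4 commits.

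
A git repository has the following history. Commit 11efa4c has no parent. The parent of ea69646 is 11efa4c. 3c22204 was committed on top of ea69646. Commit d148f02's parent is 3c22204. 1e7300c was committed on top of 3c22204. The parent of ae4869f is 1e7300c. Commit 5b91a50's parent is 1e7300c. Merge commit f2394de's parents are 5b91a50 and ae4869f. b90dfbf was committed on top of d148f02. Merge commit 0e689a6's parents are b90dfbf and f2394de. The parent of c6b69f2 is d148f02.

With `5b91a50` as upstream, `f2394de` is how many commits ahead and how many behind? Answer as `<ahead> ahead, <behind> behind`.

2 ahead, 0 behind

Reachable from f2394de: {11efa4c, 1e7300c, 3c22204, 5b91a50, ae4869f, ea69646, f2394de}.
Reachable from 5b91a50: {11efa4c, 1e7300c, 3c22204, 5b91a50, ea69646}.
Only in f2394de's history (ahead): {ae4869f, f2394de} — 2.
Only in 5b91a50's history (behind): {} — 0.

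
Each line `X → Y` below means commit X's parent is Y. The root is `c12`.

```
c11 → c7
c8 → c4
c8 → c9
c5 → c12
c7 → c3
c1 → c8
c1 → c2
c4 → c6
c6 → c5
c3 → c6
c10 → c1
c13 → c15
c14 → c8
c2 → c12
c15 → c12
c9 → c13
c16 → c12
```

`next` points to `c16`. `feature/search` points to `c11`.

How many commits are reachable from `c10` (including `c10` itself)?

11

Walking parent pointers from c10: reachable set = {c1, c10, c12, c13, c15, c2, c4, c5, c6, c8, c9}.
That is 11 commits.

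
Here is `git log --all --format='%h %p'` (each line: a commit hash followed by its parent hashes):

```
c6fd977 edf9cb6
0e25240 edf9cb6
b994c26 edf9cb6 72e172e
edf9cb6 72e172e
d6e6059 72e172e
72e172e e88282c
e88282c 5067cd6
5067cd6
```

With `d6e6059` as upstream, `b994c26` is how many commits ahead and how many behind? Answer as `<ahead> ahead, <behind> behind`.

2 ahead, 1 behind

Reachable from b994c26: {5067cd6, 72e172e, b994c26, e88282c, edf9cb6}.
Reachable from d6e6059: {5067cd6, 72e172e, d6e6059, e88282c}.
Only in b994c26's history (ahead): {b994c26, edf9cb6} — 2.
Only in d6e6059's history (behind): {d6e6059} — 1.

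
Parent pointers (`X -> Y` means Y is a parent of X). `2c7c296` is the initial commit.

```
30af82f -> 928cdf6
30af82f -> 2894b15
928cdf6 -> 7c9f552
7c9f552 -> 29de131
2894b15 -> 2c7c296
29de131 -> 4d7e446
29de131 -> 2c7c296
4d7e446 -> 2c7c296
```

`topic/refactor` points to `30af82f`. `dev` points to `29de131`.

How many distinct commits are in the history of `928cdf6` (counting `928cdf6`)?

Walking parent pointers from 928cdf6: reachable set = {29de131, 2c7c296, 4d7e446, 7c9f552, 928cdf6}.
That is 5 commits.

5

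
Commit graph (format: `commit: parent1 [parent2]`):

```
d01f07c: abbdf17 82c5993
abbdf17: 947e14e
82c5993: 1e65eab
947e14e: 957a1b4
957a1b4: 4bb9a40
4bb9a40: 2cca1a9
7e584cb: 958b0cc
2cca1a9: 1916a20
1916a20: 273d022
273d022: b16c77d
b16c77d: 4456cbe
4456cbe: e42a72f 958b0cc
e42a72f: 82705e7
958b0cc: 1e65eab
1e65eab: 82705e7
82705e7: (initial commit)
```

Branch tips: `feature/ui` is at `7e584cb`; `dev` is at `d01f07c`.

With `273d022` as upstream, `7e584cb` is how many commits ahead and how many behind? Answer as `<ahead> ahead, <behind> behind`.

Reachable from 7e584cb: {1e65eab, 7e584cb, 82705e7, 958b0cc}.
Reachable from 273d022: {1e65eab, 273d022, 4456cbe, 82705e7, 958b0cc, b16c77d, e42a72f}.
Only in 7e584cb's history (ahead): {7e584cb} — 1.
Only in 273d022's history (behind): {273d022, 4456cbe, b16c77d, e42a72f} — 4.

1 ahead, 4 behind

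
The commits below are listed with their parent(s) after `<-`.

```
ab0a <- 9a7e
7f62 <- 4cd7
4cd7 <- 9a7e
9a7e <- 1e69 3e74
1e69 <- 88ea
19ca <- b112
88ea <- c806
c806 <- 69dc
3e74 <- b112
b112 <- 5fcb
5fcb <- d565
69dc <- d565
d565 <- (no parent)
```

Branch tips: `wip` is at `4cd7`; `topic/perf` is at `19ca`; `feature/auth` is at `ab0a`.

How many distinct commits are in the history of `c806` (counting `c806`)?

Walking parent pointers from c806: reachable set = {69dc, c806, d565}.
That is 3 commits.

3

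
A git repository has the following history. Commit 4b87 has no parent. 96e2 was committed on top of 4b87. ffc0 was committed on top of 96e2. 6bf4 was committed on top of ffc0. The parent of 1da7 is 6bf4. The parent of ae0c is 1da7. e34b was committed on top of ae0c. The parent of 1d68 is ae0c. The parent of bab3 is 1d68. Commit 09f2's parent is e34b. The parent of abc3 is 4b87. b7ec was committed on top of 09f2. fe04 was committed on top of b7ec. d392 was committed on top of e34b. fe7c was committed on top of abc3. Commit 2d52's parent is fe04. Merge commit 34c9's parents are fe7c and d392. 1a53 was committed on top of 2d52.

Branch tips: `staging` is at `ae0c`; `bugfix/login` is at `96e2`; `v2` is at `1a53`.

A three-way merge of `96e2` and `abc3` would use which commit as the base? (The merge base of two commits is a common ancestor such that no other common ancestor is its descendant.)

Ancestors of 96e2: {4b87, 96e2}.
Ancestors of abc3: {4b87, abc3}.
Common ancestors: {4b87}.
The only common ancestor is 4b87, so it is the merge base.

4b87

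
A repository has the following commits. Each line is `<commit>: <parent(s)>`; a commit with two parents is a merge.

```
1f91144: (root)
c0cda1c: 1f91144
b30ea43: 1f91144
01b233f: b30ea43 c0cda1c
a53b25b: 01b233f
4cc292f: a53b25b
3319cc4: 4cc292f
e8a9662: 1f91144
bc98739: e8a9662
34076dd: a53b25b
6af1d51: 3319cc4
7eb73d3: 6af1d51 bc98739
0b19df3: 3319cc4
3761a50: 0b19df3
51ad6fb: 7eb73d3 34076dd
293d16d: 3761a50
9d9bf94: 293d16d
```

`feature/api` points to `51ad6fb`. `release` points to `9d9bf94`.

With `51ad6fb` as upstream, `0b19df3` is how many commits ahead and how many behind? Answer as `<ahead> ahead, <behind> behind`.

Reachable from 0b19df3: {01b233f, 0b19df3, 1f91144, 3319cc4, 4cc292f, a53b25b, b30ea43, c0cda1c}.
Reachable from 51ad6fb: {01b233f, 1f91144, 3319cc4, 34076dd, 4cc292f, 51ad6fb, 6af1d51, 7eb73d3, a53b25b, b30ea43, bc98739, c0cda1c, e8a9662}.
Only in 0b19df3's history (ahead): {0b19df3} — 1.
Only in 51ad6fb's history (behind): {34076dd, 51ad6fb, 6af1d51, 7eb73d3, bc98739, e8a9662} — 6.

1 ahead, 6 behind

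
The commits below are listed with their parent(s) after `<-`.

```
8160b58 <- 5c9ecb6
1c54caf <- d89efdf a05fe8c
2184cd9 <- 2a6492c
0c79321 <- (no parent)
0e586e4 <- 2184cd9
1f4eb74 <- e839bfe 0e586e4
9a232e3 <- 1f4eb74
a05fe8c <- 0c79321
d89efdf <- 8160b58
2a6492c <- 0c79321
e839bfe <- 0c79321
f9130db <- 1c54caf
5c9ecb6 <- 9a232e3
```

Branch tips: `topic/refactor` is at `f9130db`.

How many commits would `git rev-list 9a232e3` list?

Walking parent pointers from 9a232e3: reachable set = {0c79321, 0e586e4, 1f4eb74, 2184cd9, 2a6492c, 9a232e3, e839bfe}.
That is 7 commits.

7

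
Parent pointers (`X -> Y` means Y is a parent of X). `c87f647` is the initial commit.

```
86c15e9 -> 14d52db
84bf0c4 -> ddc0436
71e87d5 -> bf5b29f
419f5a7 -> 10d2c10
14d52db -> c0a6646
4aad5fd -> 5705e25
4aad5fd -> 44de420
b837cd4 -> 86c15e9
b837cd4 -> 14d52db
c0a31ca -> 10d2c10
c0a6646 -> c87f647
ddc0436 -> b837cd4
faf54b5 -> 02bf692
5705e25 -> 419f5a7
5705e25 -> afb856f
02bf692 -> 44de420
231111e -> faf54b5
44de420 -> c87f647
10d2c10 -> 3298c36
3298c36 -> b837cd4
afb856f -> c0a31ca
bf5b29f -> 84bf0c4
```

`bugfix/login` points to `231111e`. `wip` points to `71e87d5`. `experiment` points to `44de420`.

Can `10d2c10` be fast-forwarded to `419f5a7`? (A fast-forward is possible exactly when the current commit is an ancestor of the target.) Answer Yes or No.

A fast-forward from 10d2c10 to 419f5a7 is possible iff 10d2c10 is an ancestor of 419f5a7.
Ancestors of 419f5a7: {10d2c10, 14d52db, 3298c36, 419f5a7, 86c15e9, b837cd4, c0a6646, c87f647}.
10d2c10 is among them, so fast-forward is possible.

Yes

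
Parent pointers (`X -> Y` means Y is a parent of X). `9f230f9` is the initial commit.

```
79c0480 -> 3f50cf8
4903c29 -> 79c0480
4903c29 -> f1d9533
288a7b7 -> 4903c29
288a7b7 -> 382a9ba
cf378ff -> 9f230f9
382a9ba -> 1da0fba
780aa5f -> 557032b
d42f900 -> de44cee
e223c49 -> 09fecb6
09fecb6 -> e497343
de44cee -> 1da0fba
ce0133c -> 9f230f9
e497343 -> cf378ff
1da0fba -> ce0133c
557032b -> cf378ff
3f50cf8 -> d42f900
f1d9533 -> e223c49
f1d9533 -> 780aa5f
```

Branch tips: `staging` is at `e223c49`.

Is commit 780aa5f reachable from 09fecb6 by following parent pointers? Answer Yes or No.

No

Ancestors of 09fecb6: {09fecb6, 9f230f9, cf378ff, e497343}.
780aa5f is not in that set, so it is not an ancestor of 09fecb6.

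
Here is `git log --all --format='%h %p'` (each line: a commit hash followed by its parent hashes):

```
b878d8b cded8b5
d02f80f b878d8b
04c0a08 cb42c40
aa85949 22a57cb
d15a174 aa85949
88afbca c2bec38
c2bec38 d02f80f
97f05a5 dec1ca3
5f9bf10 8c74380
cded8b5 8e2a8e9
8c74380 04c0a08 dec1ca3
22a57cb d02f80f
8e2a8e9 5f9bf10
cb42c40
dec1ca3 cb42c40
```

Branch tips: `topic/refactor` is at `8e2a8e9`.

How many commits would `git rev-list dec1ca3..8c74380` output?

2

Reachable from 8c74380: {04c0a08, 8c74380, cb42c40, dec1ca3}.
Reachable from dec1ca3: {cb42c40, dec1ca3}.
In 8c74380's history but not dec1ca3's: {04c0a08, 8c74380} — 2 commits.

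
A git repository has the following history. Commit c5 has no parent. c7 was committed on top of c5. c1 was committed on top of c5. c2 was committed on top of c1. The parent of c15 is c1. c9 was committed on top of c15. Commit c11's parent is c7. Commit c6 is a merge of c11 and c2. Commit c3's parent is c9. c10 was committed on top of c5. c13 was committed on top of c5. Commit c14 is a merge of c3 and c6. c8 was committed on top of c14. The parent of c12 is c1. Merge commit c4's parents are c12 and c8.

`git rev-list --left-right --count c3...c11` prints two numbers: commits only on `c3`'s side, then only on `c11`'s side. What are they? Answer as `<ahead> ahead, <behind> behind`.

4 ahead, 2 behind

Reachable from c3: {c1, c15, c3, c5, c9}.
Reachable from c11: {c11, c5, c7}.
Only in c3's history (ahead): {c1, c15, c3, c9} — 4.
Only in c11's history (behind): {c11, c7} — 2.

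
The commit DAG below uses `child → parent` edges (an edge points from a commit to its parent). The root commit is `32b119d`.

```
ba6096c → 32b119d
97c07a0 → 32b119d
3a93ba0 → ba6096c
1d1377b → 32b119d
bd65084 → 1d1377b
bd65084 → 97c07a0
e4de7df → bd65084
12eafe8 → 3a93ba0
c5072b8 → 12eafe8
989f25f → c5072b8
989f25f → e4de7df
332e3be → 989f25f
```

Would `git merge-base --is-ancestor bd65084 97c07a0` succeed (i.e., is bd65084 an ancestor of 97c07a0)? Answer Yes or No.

No

Ancestors of 97c07a0: {32b119d, 97c07a0}.
bd65084 is not in that set, so it is not an ancestor of 97c07a0.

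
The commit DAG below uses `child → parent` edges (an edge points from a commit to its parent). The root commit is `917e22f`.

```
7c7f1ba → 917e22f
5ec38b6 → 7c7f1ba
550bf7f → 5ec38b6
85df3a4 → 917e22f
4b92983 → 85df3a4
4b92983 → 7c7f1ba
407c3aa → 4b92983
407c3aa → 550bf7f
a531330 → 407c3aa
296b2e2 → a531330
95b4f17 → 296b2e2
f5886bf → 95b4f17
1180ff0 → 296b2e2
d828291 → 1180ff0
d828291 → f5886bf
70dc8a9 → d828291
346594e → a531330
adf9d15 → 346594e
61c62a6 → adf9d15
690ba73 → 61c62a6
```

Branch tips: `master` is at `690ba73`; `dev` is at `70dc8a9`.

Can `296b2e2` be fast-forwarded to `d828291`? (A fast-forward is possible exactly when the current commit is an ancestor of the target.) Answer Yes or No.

Yes

A fast-forward from 296b2e2 to d828291 is possible iff 296b2e2 is an ancestor of d828291.
Ancestors of d828291: {1180ff0, 296b2e2, 407c3aa, 4b92983, 550bf7f, 5ec38b6, 7c7f1ba, 85df3a4, 917e22f, 95b4f17, a531330, d828291, f5886bf}.
296b2e2 is among them, so fast-forward is possible.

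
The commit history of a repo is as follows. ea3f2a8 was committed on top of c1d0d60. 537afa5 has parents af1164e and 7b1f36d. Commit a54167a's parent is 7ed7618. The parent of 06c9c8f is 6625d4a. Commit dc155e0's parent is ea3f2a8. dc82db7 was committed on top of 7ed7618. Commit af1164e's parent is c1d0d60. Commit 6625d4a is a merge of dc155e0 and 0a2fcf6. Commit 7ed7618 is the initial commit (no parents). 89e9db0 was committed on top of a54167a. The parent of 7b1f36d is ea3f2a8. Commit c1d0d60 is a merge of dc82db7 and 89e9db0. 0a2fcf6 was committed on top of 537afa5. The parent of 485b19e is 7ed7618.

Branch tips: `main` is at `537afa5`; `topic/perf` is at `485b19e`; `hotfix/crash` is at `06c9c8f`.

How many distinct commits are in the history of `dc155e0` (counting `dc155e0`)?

7

Walking parent pointers from dc155e0: reachable set = {7ed7618, 89e9db0, a54167a, c1d0d60, dc155e0, dc82db7, ea3f2a8}.
That is 7 commits.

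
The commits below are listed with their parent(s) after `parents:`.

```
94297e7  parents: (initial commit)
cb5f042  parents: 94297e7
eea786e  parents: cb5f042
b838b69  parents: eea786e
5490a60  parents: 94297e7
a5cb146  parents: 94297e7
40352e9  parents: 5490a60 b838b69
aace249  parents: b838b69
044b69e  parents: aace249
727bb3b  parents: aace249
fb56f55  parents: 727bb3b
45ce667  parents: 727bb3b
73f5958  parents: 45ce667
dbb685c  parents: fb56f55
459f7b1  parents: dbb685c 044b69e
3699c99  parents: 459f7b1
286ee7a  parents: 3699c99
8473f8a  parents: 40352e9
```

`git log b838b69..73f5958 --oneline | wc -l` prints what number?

Reachable from 73f5958: {45ce667, 727bb3b, 73f5958, 94297e7, aace249, b838b69, cb5f042, eea786e}.
Reachable from b838b69: {94297e7, b838b69, cb5f042, eea786e}.
In 73f5958's history but not b838b69's: {45ce667, 727bb3b, 73f5958, aace249} — 4 commits.

4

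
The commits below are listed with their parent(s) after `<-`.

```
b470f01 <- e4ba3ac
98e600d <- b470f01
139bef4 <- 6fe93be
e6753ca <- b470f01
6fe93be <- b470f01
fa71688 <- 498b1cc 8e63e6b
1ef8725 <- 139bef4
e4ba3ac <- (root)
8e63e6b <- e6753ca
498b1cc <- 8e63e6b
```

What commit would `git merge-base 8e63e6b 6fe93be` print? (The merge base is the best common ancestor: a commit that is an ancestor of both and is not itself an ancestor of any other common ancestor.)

b470f01

Ancestors of 8e63e6b: {8e63e6b, b470f01, e4ba3ac, e6753ca}.
Ancestors of 6fe93be: {6fe93be, b470f01, e4ba3ac}.
Common ancestors: {b470f01, e4ba3ac}.
Among these, b470f01 is not an ancestor of any other common ancestor — it is the merge base.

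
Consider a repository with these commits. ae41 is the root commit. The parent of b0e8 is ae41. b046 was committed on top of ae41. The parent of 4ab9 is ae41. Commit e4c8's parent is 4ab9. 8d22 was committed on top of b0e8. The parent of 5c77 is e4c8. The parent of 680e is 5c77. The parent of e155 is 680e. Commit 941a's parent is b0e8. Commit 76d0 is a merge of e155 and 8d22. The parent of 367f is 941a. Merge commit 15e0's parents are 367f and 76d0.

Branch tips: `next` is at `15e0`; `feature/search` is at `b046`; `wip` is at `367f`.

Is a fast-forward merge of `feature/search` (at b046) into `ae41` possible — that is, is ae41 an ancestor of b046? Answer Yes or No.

A fast-forward from ae41 to b046 is possible iff ae41 is an ancestor of b046.
Ancestors of b046: {ae41, b046}.
ae41 is among them, so fast-forward is possible.

Yes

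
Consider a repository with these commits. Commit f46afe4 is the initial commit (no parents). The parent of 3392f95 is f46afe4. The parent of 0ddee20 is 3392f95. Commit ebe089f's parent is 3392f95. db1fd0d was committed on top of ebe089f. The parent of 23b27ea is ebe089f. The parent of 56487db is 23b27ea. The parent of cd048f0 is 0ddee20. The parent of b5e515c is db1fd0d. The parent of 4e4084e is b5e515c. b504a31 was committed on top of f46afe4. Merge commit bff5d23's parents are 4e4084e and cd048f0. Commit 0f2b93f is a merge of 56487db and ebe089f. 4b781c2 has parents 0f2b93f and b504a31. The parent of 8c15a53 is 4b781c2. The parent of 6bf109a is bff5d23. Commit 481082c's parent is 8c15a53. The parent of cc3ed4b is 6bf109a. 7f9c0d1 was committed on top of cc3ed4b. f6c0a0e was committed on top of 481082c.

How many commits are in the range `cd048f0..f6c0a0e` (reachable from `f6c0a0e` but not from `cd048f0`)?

9

Reachable from f6c0a0e: {0f2b93f, 23b27ea, 3392f95, 481082c, 4b781c2, 56487db, 8c15a53, b504a31, ebe089f, f46afe4, f6c0a0e}.
Reachable from cd048f0: {0ddee20, 3392f95, cd048f0, f46afe4}.
In f6c0a0e's history but not cd048f0's: {0f2b93f, 23b27ea, 481082c, 4b781c2, 56487db, 8c15a53, b504a31, ebe089f, f6c0a0e} — 9 commits.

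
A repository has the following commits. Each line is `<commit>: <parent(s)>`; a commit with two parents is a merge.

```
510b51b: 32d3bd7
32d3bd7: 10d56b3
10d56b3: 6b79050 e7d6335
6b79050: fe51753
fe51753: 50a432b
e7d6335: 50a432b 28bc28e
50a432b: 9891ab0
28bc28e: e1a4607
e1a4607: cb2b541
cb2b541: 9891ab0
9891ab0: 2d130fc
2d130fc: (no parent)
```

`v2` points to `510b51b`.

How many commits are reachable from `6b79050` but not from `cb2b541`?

Reachable from 6b79050: {2d130fc, 50a432b, 6b79050, 9891ab0, fe51753}.
Reachable from cb2b541: {2d130fc, 9891ab0, cb2b541}.
In 6b79050's history but not cb2b541's: {50a432b, 6b79050, fe51753} — 3 commits.

3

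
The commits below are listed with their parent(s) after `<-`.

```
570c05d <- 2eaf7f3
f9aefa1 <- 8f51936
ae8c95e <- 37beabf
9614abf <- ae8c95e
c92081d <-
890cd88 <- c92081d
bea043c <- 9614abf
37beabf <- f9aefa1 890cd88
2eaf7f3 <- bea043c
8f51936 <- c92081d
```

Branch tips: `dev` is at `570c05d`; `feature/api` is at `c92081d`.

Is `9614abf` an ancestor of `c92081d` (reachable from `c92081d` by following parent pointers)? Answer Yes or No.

Ancestors of c92081d: {c92081d}.
9614abf is not in that set, so it is not an ancestor of c92081d.

No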